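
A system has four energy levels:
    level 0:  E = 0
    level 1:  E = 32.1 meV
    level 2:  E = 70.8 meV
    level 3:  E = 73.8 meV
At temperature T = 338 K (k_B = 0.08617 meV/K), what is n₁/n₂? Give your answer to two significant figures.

k_BT = 0.08617 × 338 K = 29.13 meV.
n₁/n₂ = exp[−(E₁−E₂)/kT] = exp(−(-38.7 meV)/(29.13 meV)) = exp(1.329) = 3.8.

3.8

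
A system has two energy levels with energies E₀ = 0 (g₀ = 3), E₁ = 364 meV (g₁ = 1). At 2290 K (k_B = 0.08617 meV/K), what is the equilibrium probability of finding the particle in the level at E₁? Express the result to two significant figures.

0.050

k_BT = 0.08617 × 2290 K = 197.3 meV.
Eᵢ/kT = 0, 1.845.
Z = Σ gᵢe^(−Eᵢ/kT) = 3·e^(−0) + 1·e^(−1.845) = 3.000 + 0.1580 = 3.158.
P₁ = g₁ e^(−E₁/kT) / Z = 0.1580/3.158 = 0.050.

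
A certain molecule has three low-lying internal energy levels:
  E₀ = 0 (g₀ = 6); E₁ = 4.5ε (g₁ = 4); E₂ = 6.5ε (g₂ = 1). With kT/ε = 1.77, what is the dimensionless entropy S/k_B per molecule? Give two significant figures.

Eᵢ/kT = 0, 2.542, 3.672.
Z = Σ gᵢe^(−Eᵢ/kT) = 6·e^(−0) + 4·e^(−2.542) + 1·e^(−3.672) = 6.000 + 0.3148 + 0.02543 = 6.340.
⟨E⟩ = Σ EᵢPᵢ = 0.2495 ε.
S/k_B = ln Z + ⟨E⟩/kT = ln(6.340) + 0.2495/1.77 = 1.847 + 0.1410 = 2.0.

2.0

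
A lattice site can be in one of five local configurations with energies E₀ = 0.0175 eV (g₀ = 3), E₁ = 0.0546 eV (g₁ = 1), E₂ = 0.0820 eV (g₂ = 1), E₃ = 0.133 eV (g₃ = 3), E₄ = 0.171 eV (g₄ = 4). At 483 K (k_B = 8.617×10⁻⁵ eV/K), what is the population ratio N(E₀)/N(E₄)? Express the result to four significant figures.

k_BT = 8.617×10⁻⁵ × 483 K = 0.0416201 eV.
n₀/n₄ = (g₀/g₄) exp[−(E₀−E₄)/kT] = (3/4) × exp(−(-0.1535 eV)/(0.0416201 eV)) = (3/4) × exp(3.68812) = 29.98.

29.98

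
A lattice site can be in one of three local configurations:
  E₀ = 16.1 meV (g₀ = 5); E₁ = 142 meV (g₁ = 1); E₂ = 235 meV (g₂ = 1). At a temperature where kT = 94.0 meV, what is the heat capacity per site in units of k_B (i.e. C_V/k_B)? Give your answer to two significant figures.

0.17

Eᵢ/kT = 0.1713, 1.511, 2.500.
Z = Σ gᵢe^(−Eᵢ/kT) = 5·e^(−0.1713) + 1·e^(−1.511) + 1·e^(−2.500) = 4.213 + 0.2207 + 0.08208 = 4.516.
⟨E⟩ = 26.23 meV, ⟨E²⟩ = 2231 meV².
C_V/k_B = (⟨E²⟩ − ⟨E⟩²)/(kT)² = (2231 − 688.0)/8836 = 0.17.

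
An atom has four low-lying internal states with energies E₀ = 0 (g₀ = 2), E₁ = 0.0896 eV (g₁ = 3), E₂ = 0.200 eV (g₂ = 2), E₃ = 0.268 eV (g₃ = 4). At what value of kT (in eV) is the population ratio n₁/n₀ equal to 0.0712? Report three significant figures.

n₁/n₀ = (g₁/g₀) exp[−(E₁−E₀)/kT] = 0.0712.
⇒ (E₁−E₀)/kT = ln((3/2)/0.0712) = ln(21.067) = 3.0477.
kT = 0.0896 eV / 3.0477 = 0.0294 eV.

0.0294 eV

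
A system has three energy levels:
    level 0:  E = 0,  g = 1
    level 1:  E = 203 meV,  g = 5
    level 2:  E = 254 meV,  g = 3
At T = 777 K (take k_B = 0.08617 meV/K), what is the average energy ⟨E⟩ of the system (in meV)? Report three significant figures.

50.5 meV

k_BT = 0.08617 × 777 K = 66.954 meV.
Eᵢ/kT = 0, 3.0319, 3.7936.
Z = Σ gᵢe^(−Eᵢ/kT) = 1·e^(−0) + 5·e^(−3.0319) + 3·e^(−3.7936) = 1.0000 + 0.24112 + 0.067543 = 1.3087.
⟨E⟩ = Σ Eᵢ gᵢe^(−Eᵢ/kT) / Z = (0·1.0000 + 203·0.24112 + 254·0.067543) / 1.3087 = 50.5 meV.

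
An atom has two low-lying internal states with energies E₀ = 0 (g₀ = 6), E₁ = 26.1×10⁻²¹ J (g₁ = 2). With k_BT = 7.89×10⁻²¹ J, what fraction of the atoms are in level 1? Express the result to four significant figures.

0.01205

Eᵢ/kT = 0, 3.30798.
Z = Σ gᵢe^(−Eᵢ/kT) = 6·e^(−0) + 2·e^(−3.30798) = 6.00000 + 0.0731800 = 6.07318.
P₁ = g₁ e^(−E₁/kT) / Z = 0.0731800/6.07318 = 0.01205.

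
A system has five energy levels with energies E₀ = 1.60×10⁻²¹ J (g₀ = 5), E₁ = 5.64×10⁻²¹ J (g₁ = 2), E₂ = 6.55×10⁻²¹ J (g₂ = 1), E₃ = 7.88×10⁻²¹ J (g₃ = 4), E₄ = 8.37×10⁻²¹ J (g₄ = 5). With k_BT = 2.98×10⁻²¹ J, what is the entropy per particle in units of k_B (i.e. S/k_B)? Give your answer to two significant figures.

Eᵢ/kT = 0.5369, 1.893, 2.198, 2.644, 2.809.
Z = Σ gᵢe^(−Eᵢ/kT) = 5·e^(−0.5369) + 2·e^(−1.893) + 1·e^(−2.198) + 4·e^(−2.644) + 5·e^(−2.809) = 2.923 + 0.3012 + 0.1110 + 0.2843 + 0.3013 = 3.921.
⟨E⟩ = Σ EᵢPᵢ = 3.026 ×10⁻²¹ J.
S/k_B = ln Z + ⟨E⟩/kT = ln(3.921) + 3.026/2.98 = 1.366 + 1.015 = 2.4.

2.4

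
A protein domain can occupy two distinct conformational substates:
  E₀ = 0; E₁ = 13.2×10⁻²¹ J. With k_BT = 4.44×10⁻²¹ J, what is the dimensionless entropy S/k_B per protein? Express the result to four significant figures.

0.1946

Eᵢ/kT = 0, 2.97297.
Z = Σ e^(−Eᵢ/kT) = e^(−0) + e^(−2.97297) = 1.00000 + 0.0511512 = 1.05115.
⟨E⟩ = Σ EᵢPᵢ = 0.642340 ×10⁻²¹ J.
S/k_B = ln Z + ⟨E⟩/kT = ln(1.05115) + 0.642340/4.44 = 0.0498848 + 0.144671 = 0.1946.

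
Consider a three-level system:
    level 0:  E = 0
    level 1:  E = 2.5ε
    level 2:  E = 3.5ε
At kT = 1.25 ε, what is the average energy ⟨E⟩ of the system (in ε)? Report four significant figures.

Eᵢ/kT = 0, 2.00000, 2.80000.
Z = Σ e^(−Eᵢ/kT) = e^(−0) + e^(−2.00000) + e^(−2.80000) = 1.00000 + 0.135335 + 0.0608101 = 1.19615.
⟨E⟩ = Σ Eᵢ e^(−Eᵢ/kT) / Z = (0·1.00000 + 2.5·0.135335 + 3.5·0.0608101) / 1.19615 = 0.4608 ε.

0.4608 ε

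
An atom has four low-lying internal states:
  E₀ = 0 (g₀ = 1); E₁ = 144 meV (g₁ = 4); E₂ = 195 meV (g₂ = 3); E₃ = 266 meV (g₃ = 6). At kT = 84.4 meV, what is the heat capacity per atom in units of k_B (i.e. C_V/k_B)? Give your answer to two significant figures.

Eᵢ/kT = 0, 1.706, 2.310, 3.152.
Z = Σ gᵢe^(−Eᵢ/kT) = 1·e^(−0) + 4·e^(−1.706) + 3·e^(−2.310) + 6·e^(−3.152) = 1.000 + 0.7264 + 0.2978 + 0.2566 = 2.281.
⟨E⟩ = 101.2 meV, ⟨E²⟩ = 19530 meV².
C_V/k_B = (⟨E²⟩ − ⟨E⟩²)/(kT)² = (19530 − 10240)/7123 = 1.3.

1.3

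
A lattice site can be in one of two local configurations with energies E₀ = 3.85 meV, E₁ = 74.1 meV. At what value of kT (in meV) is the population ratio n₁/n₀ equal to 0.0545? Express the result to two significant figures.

n₁/n₀ = exp[−(E₁−E₀)/kT] = 0.0545.
⇒ (E₁−E₀)/kT = ln(1/0.0545) = ln(18.35) = 2.910.
kT = 70.25 meV / 2.910 = 24 meV.

24 meV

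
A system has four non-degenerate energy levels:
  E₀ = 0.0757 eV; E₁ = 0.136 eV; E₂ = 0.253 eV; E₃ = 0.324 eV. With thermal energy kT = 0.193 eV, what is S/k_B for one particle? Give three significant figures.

Eᵢ/kT = 0.39223, 0.70466, 1.3109, 1.6788.
Z = Σ e^(−Eᵢ/kT) = e^(−0.39223) + e^(−0.70466) + e^(−1.3109) + e^(−1.6788) = 0.67555 + 0.49428 + 0.26958 + 0.18660 = 1.6260.
⟨E⟩ = Σ EᵢPᵢ = 0.15192 eV.
S/k_B = ln Z + ⟨E⟩/kT = ln(1.6260) + 0.15192/0.193 = 0.48612 + 0.78715 = 1.27.

1.27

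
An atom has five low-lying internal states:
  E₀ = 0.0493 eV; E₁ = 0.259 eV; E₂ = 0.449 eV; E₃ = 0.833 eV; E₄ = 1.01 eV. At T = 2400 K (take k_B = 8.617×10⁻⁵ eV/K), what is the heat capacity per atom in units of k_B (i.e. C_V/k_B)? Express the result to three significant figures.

0.684

k_BT = 8.617×10⁻⁵ × 2400 K = 0.20681 eV.
Eᵢ/kT = 0.23838, 1.2524, 2.1711, 4.0279, 4.8837.
Z = Σ e^(−Eᵢ/kT) = e^(−0.23838) + e^(−1.2524) + e^(−2.1711) + e^(−4.0279) + e^(−4.8837) = 0.78790 + 0.28582 + 0.11405 + 0.017812 + 0.0075690 = 1.2132.
⟨E⟩ = 0.15378 eV, ⟨E²⟩ = 0.052886 eV².
C_V/k_B = (⟨E²⟩ − ⟨E⟩²)/(kT)² = (0.052886 − 0.023648)/0.042770 = 0.684.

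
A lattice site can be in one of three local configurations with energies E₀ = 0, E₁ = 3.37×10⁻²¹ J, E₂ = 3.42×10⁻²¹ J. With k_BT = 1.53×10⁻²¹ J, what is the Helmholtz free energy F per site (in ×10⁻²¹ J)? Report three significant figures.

-0.301 ×10⁻²¹ J

Eᵢ/kT = 0, 2.2026, 2.2353.
Z = Σ e^(−Eᵢ/kT) = e^(−0) + e^(−2.2026) + e^(−2.2353) = 1.0000 + 0.11052 + 0.10696 = 1.2175.
F = −kT ln Z = −1.53 × ln(1.2175) = −1.53 × 0.19680 = -0.301 ×10⁻²¹ J.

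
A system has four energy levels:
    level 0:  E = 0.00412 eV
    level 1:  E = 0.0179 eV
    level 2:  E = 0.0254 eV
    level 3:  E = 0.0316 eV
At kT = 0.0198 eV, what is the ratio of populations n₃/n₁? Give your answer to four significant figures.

n₃/n₁ = exp[−(E₃−E₁)/kT] = exp(−(0.0137 eV)/(0.0198 eV)) = exp(-0.691919) = 0.5006.

0.5006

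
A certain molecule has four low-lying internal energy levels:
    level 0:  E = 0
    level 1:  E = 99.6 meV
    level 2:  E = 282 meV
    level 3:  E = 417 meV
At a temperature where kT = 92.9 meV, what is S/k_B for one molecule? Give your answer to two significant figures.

0.74

Eᵢ/kT = 0, 1.072, 3.036, 4.489.
Z = Σ e^(−Eᵢ/kT) = e^(−0) + e^(−1.072) + e^(−3.036) + e^(−4.489) = 1.000 + 0.3423 + 0.04803 + 0.01123 = 1.402.
⟨E⟩ = Σ EᵢPᵢ = 37.32 meV.
S/k_B = ln Z + ⟨E⟩/kT = ln(1.402) + 37.32/92.9 = 0.3379 + 0.4017 = 0.74.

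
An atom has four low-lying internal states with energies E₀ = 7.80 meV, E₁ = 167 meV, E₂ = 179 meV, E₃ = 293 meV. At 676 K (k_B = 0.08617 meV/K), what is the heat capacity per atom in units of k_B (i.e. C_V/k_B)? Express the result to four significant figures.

k_BT = 0.08617 × 676 K = 58.2509 meV.
Eᵢ/kT = 0.133904, 2.86691, 3.07291, 5.02997.
Z = Σ e^(−Eᵢ/kT) = e^(−0.133904) + e^(−2.86691) + e^(−3.07291) + e^(−5.02997) = 0.874674 + 0.0568744 + 0.0462863 + 0.00653901 = 0.984374.
⟨E⟩ = 26.9427 meV, ⟨E²⟩ = 3742.29 meV².
C_V/k_B = (⟨E²⟩ − ⟨E⟩²)/(kT)² = (3742.29 − 725.909)/3393.17 = 0.8890.

0.8890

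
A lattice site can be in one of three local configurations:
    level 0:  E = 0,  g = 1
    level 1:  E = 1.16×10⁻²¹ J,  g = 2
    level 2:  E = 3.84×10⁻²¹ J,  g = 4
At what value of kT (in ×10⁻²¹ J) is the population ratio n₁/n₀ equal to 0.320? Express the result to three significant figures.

n₁/n₀ = (g₁/g₀) exp[−(E₁−E₀)/kT] = 0.320.
⇒ (E₁−E₀)/kT = ln((2/1)/0.320) = ln(6.2500) = 1.8326.
kT = 1.16 ×10⁻²¹ J / 1.8326 = 0.633 ×10⁻²¹ J.

0.633 ×10⁻²¹ J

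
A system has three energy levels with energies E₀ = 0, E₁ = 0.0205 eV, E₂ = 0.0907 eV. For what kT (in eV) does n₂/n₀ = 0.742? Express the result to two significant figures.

0.30 eV

n₂/n₀ = exp[−(E₂−E₀)/kT] = 0.742.
⇒ (E₂−E₀)/kT = ln(1/0.742) = ln(1.348) = 0.2986.
kT = 0.0907 eV / 0.2986 = 0.30 eV.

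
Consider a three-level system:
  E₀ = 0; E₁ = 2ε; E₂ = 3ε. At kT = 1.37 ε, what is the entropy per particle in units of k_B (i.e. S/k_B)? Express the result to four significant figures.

0.7304

Eᵢ/kT = 0, 1.45985, 2.18978.
Z = Σ e^(−Eᵢ/kT) = e^(−0) + e^(−1.45985) + e^(−2.18978) = 1.00000 + 0.232271 + 0.111941 = 1.34421.
⟨E⟩ = Σ EᵢPᵢ = 0.595417 ε.
S/k_B = ln Z + ⟨E⟩/kT = ln(1.34421) + 0.595417/1.37 = 0.295806 + 0.434611 = 0.7304.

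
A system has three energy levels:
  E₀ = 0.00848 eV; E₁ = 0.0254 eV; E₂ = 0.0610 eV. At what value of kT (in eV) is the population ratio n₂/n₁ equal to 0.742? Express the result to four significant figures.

0.1193 eV

n₂/n₁ = exp[−(E₂−E₁)/kT] = 0.742.
⇒ (E₂−E₁)/kT = ln(1/0.742) = ln(1.34771) = 0.298407.
kT = 0.0356 eV / 0.298407 = 0.1193 eV.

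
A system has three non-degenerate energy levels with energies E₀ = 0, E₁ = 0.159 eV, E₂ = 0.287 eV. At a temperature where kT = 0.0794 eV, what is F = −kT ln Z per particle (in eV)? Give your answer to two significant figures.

-0.012 eV

Eᵢ/kT = 0, 2.003, 3.615.
Z = Σ e^(−Eᵢ/kT) = e^(−0) + e^(−2.003) + e^(−3.615) = 1.000 + 0.1349 + 0.02692 = 1.162.
F = −kT ln Z = −0.0794 × ln(1.162) = −0.0794 × 0.1501 = -0.012 eV.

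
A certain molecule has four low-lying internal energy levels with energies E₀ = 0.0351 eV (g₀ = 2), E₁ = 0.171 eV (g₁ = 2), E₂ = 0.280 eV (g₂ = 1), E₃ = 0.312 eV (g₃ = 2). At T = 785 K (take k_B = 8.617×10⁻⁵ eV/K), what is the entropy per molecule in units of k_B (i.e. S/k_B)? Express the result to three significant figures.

1.18

k_BT = 8.617×10⁻⁵ × 785 K = 0.067643 eV.
Eᵢ/kT = 0.51890, 2.5280, 4.1394, 4.6125.
Z = Σ gᵢe^(−Eᵢ/kT) = 2·e^(−0.51890) + 2·e^(−2.5280) + 1·e^(−4.1394) + 2·e^(−4.6125) = 1.1903 + 0.15964 + 0.015932 + 0.019854 = 1.3857.
⟨E⟩ = Σ EᵢPᵢ = 0.057540 eV.
S/k_B = ln Z + ⟨E⟩/kT = ln(1.3857) + 0.057540/0.067643 = 0.32621 + 0.85064 = 1.18.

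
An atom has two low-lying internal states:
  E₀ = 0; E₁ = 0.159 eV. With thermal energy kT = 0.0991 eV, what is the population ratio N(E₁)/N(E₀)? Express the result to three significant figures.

0.201

n₁/n₀ = exp[−(E₁−E₀)/kT] = exp(−(0.159 eV)/(0.0991 eV)) = exp(-1.6044) = 0.201.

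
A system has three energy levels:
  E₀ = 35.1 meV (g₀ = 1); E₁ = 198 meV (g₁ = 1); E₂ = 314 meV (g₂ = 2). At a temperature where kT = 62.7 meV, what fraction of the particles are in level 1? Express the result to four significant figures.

Eᵢ/kT = 0.559809, 3.15789, 5.00797.
Z = Σ gᵢe^(−Eᵢ/kT) = 1·e^(−0.559809) + 1·e^(−3.15789) + 2·e^(−5.00797) = 0.571318 + 0.0425154 + 0.0133689 = 0.627202.
P₁ = g₁ e^(−E₁/kT) / Z = 0.0425154/0.627202 = 0.06779.

0.06779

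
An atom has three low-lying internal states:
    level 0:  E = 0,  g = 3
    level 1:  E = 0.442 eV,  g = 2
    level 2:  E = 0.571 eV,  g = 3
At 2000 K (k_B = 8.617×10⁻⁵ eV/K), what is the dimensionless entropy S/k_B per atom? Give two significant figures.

1.4

k_BT = 8.617×10⁻⁵ × 2000 K = 0.1723 eV.
Eᵢ/kT = 0, 2.565, 3.314.
Z = Σ gᵢe^(−Eᵢ/kT) = 3·e^(−0) + 2·e^(−2.565) + 3·e^(−3.314) = 3.000 + 0.1538 + 0.1091 = 3.263.
⟨E⟩ = Σ EᵢPᵢ = 0.03993 eV.
S/k_B = ln Z + ⟨E⟩/kT = ln(3.263) + 0.03993/0.1723 = 1.183 + 0.2317 = 1.4.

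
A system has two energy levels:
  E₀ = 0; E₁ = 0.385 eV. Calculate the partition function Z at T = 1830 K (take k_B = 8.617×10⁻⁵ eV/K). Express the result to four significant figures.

k_BT = 8.617×10⁻⁵ × 1830 K = 0.157691 eV.
Eᵢ/kT = 0, 2.44148.
Z = Σ e^(−Eᵢ/kT) = e^(−0) + e^(−2.44148) = 1.00000 + 0.0870319 = 1.08703.

Z = 1.087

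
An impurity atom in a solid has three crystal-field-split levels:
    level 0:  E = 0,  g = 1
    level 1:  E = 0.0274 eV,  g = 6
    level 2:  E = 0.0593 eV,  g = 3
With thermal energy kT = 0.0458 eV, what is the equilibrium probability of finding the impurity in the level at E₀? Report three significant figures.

Eᵢ/kT = 0, 0.59825, 1.2948.
Z = Σ gᵢe^(−Eᵢ/kT) = 1·e^(−0) + 6·e^(−0.59825) + 3·e^(−1.2948) = 1.0000 + 3.2986 + 0.82186 = 5.1205.
P₀ = g₀ e^(−E₀/kT) / Z = 1.0000/5.1205 = 0.195.

0.195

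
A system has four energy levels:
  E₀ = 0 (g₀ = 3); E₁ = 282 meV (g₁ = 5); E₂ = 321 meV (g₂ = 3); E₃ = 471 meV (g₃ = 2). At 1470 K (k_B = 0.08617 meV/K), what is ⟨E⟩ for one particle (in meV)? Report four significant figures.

65.72 meV

k_BT = 0.08617 × 1470 K = 126.670 meV.
Eᵢ/kT = 0, 2.22626, 2.53414, 3.71832.
Z = Σ gᵢe^(−Eᵢ/kT) = 3·e^(−0) + 5·e^(−2.22626) + 3·e^(−2.53414) + 2·e^(−3.71832) = 3.00000 + 0.539657 + 0.237990 + 0.0485494 = 3.82620.
⟨E⟩ = Σ Eᵢ gᵢe^(−Eᵢ/kT) / Z = (0·3.00000 + 282·0.539657 + 321·0.237990 + 471·0.0485494) / 3.82620 = 65.72 meV.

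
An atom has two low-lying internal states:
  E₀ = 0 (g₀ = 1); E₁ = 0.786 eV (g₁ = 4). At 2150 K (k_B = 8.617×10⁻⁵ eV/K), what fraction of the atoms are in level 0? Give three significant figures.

k_BT = 8.617×10⁻⁵ × 2150 K = 0.18527 eV.
Eᵢ/kT = 0, 4.2425.
Z = Σ gᵢe^(−Eᵢ/kT) = 1·e^(−0) + 4·e^(−4.2425) = 1.0000 + 0.057486 = 1.0575.
P₀ = g₀ e^(−E₀/kT) / Z = 1.0000/1.0575 = 0.946.

0.946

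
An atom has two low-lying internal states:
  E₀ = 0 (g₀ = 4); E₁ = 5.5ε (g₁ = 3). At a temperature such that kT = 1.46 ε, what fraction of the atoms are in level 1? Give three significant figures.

Eᵢ/kT = 0, 3.7671.
Z = Σ gᵢe^(−Eᵢ/kT) = 4·e^(−0) + 3·e^(−3.7671) = 4.0000 + 0.069357 = 4.0694.
P₁ = g₁ e^(−E₁/kT) / Z = 0.069357/4.0694 = 0.0170.

0.0170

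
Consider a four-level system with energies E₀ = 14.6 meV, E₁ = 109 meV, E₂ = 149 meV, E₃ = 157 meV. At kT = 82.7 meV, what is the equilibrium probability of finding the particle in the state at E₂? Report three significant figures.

Eᵢ/kT = 0.17654, 1.3180, 1.8017, 1.8984.
Z = Σ e^(−Eᵢ/kT) = e^(−0.17654) + e^(−1.3180) + e^(−1.8017) + e^(−1.8984) = 0.83817 + 0.26767 + 0.16502 + 0.14981 = 1.4207.
P₂ = e^(−E₂/kT) / Z = 0.16502/1.4207 = 0.116.

0.116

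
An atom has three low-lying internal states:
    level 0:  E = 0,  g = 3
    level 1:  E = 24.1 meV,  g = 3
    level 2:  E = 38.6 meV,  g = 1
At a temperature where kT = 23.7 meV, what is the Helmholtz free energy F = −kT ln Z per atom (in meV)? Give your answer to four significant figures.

Eᵢ/kT = 0, 1.01688, 1.62869.
Z = Σ gᵢe^(−Eᵢ/kT) = 3·e^(−0) + 3·e^(−1.01688) + 1·e^(−1.62869) = 3.00000 + 1.08517 + 0.196186 = 4.28136.
F = −kT ln Z = −23.7 × ln(4.28136) = −23.7 × 1.45427 = -34.47 meV.

-34.47 meV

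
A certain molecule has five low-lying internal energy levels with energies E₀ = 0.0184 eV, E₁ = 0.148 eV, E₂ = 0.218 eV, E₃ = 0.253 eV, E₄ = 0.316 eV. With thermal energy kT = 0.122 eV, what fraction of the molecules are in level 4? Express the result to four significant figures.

0.04917

Eᵢ/kT = 0.150820, 1.21311, 1.78689, 2.07377, 2.59016.
Z = Σ e^(−Eᵢ/kT) = e^(−0.150820) + e^(−1.21311) + e^(−1.78689) + e^(−2.07377) + e^(−2.59016) = 0.860002 + 0.297271 + 0.167480 + 0.125711 + 0.0750080 = 1.52547.
P₄ = e^(−E₄/kT) / Z = 0.0750080/1.52547 = 0.04917.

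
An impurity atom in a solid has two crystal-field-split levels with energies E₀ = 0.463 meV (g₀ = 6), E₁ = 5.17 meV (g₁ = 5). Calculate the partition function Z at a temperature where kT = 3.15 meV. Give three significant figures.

Eᵢ/kT = 0.14698, 1.6413.
Z = Σ gᵢe^(−Eᵢ/kT) = 6·e^(−0.14698) + 5·e^(−1.6413) = 5.1799 + 0.96864 = 6.1485.

Z = 6.15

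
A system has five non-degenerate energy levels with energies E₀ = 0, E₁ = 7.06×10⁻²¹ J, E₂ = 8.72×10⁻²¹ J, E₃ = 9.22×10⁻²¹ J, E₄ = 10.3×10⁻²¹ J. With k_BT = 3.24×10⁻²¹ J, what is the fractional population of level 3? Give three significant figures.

0.0454

Eᵢ/kT = 0, 2.1790, 2.6914, 2.8457, 3.1790.
Z = Σ e^(−Eᵢ/kT) = e^(−0) + e^(−2.1790) + e^(−2.6914) + e^(−2.8457) + e^(−3.1790) = 1.0000 + 0.11315 + 0.067786 + 0.058094 + 0.041627 = 1.2807.
P₃ = e^(−E₃/kT) / Z = 0.058094/1.2807 = 0.0454.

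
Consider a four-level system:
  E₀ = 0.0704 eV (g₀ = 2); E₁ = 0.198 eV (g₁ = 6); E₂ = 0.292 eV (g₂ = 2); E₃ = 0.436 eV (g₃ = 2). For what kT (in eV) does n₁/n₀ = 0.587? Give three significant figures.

0.0782 eV

n₁/n₀ = (g₁/g₀) exp[−(E₁−E₀)/kT] = 0.587.
⇒ (E₁−E₀)/kT = ln((6/2)/0.587) = ln(5.1107) = 1.6313.
kT = 0.1276 eV / 1.6313 = 0.0782 eV.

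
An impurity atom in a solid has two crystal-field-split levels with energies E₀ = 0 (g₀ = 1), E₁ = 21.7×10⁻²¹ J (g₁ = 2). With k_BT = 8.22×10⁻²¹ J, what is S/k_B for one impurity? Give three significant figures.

Eᵢ/kT = 0, 2.6399.
Z = Σ gᵢe^(−Eᵢ/kT) = 1·e^(−0) + 2·e^(−2.6399) = 1.0000 + 0.14274 = 1.1427.
⟨E⟩ = Σ EᵢPᵢ = 2.7106 ×10⁻²¹ J.
S/k_B = ln Z + ⟨E⟩/kT = ln(1.1427) + 2.7106/8.22 = 0.13339 + 0.32976 = 0.463.

0.463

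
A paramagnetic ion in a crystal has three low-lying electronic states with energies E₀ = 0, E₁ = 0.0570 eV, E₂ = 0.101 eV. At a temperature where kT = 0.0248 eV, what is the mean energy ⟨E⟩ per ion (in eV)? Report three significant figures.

Eᵢ/kT = 0, 2.2984, 4.0726.
Z = Σ e^(−Eᵢ/kT) = e^(−0) + e^(−2.2984) + e^(−4.0726) = 1.0000 + 0.10042 + 0.017033 = 1.1175.
⟨E⟩ = Σ Eᵢ e^(−Eᵢ/kT) / Z = (0·1.0000 + 0.0570·0.10042 + 0.101·0.017033) / 1.1175 = 0.00666 eV.

0.00666 eV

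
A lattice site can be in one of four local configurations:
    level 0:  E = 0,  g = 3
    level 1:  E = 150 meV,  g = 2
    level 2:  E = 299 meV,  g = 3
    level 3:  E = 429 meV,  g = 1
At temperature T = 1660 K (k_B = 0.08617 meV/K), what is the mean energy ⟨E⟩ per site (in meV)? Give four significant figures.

57.60 meV

k_BT = 0.08617 × 1660 K = 143.042 meV.
Eᵢ/kT = 0, 1.04864, 2.09030, 2.99912.
Z = Σ gᵢe^(−Eᵢ/kT) = 3·e^(−0) + 2·e^(−1.04864) + 3·e^(−2.09030) + 1·e^(−2.99912) = 3.00000 + 0.700828 + 0.370950 + 0.0498309 = 4.12161.
⟨E⟩ = Σ Eᵢ gᵢe^(−Eᵢ/kT) / Z = (0·3.00000 + 150·0.700828 + 299·0.370950 + 429·0.0498309) / 4.12161 = 57.60 meV.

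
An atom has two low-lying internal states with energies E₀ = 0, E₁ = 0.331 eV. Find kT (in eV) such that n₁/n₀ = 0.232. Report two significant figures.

0.23 eV

n₁/n₀ = exp[−(E₁−E₀)/kT] = 0.232.
⇒ (E₁−E₀)/kT = ln(1/0.232) = ln(4.310) = 1.461.
kT = 0.331 eV / 1.461 = 0.23 eV.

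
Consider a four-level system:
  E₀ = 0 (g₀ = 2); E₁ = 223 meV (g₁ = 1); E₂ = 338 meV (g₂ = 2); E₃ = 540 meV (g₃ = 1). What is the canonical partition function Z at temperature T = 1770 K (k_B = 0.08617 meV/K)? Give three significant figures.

k_BT = 0.08617 × 1770 K = 152.52 meV.
Eᵢ/kT = 0, 1.4621, 2.2161, 3.5405.
Z = Σ gᵢe^(−Eᵢ/kT) = 2·e^(−0) + 1·e^(−1.4621) + 2·e^(−2.2161) + 1·e^(−3.5405) = 2.0000 + 0.23175 + 0.21807 + 0.028999 = 2.4788.

Z = 2.48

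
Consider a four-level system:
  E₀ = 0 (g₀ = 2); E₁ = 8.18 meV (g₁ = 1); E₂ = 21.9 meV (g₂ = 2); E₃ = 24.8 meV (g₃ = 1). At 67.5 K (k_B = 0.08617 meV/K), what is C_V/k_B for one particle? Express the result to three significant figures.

0.543

k_BT = 0.08617 × 67.5 K = 5.8165 meV.
Eᵢ/kT = 0, 1.4063, 3.7652, 4.2637.
Z = Σ gᵢe^(−Eᵢ/kT) = 2·e^(−0) + 1·e^(−1.4063) + 2·e^(−3.7652) + 1·e^(−4.2637) = 2.0000 + 0.24505 + 0.046326 + 0.014070 = 2.3054.
⟨E⟩ = 1.4609 meV, ⟨E²⟩ = 20.504 meV².
C_V/k_B = (⟨E²⟩ − ⟨E⟩²)/(kT)² = (20.504 − 2.1342)/33.832 = 0.543.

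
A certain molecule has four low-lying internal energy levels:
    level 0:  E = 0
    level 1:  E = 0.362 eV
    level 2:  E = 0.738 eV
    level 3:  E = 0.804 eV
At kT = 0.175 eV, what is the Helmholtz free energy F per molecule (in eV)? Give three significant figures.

Eᵢ/kT = 0, 2.0686, 4.2171, 4.5943.
Z = Σ e^(−Eᵢ/kT) = e^(−0) + e^(−2.0686) + e^(−4.2171) + e^(−4.5943) = 1.0000 + 0.12636 + 0.014741 + 0.010109 = 1.1512.
F = −kT ln Z = −0.175 × ln(1.1512) = −0.175 × 0.14080 = -0.0246 eV.

-0.0246 eV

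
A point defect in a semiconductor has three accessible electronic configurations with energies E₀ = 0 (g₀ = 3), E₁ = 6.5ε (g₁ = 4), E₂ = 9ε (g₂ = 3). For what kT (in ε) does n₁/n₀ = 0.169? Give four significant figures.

n₁/n₀ = (g₁/g₀) exp[−(E₁−E₀)/kT] = 0.169.
⇒ (E₁−E₀)/kT = ln((4/3)/0.169) = ln(7.88955) = 2.06554.
kT = 6.5ε / 2.06554 = 3.147 ε.

3.147 ε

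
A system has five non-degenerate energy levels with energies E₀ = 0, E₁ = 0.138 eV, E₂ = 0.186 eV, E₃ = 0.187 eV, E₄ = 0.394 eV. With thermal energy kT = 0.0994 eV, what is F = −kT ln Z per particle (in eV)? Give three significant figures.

Eᵢ/kT = 0, 1.3883, 1.8712, 1.8813, 3.9638.
Z = Σ e^(−Eᵢ/kT) = e^(−0) + e^(−1.3883) + e^(−1.8712) + e^(−1.8813) + e^(−3.9638) = 1.0000 + 0.24950 + 0.15394 + 0.15239 + 0.018991 = 1.5748.
F = −kT ln Z = −0.0994 × ln(1.5748) = −0.0994 × 0.45413 = -0.0451 eV.

-0.0451 eV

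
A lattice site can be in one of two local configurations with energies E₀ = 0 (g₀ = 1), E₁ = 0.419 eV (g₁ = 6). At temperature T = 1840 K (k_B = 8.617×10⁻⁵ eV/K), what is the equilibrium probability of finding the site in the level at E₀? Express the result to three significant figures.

k_BT = 8.617×10⁻⁵ × 1840 K = 0.15855 eV.
Eᵢ/kT = 0, 2.6427.
Z = Σ gᵢe^(−Eᵢ/kT) = 1·e^(−0) + 6·e^(−2.6427) = 1.0000 + 0.42701 = 1.4270.
P₀ = g₀ e^(−E₀/kT) / Z = 1.0000/1.4270 = 0.701.

0.701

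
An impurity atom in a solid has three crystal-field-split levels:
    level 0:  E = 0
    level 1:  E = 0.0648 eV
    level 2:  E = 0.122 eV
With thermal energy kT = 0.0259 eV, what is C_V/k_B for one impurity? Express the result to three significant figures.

Eᵢ/kT = 0, 2.5019, 4.7104.
Z = Σ e^(−Eᵢ/kT) = e^(−0) + e^(−2.5019) + e^(−4.7104) = 1.0000 + 0.081929 + 0.0090012 = 1.0909.
⟨E⟩ = 0.0058733 eV, ⟨E²⟩ = 0.00043817 eV².
C_V/k_B = (⟨E²⟩ − ⟨E⟩²)/(kT)² = (0.00043817 − 0.000034496)/0.00067081 = 0.602.

0.602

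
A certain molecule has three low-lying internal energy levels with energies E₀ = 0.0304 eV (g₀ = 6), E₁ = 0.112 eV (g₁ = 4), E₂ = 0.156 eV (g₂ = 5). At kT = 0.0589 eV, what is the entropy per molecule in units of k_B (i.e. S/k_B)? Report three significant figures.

2.38

Eᵢ/kT = 0.51613, 1.9015, 2.6486.
Z = Σ gᵢe^(−Eᵢ/kT) = 6·e^(−0.51613) + 4·e^(−1.9015) + 5·e^(−2.6486) = 3.5810 + 0.59738 + 0.35375 = 4.5321.
⟨E⟩ = Σ EᵢPᵢ = 0.050960 eV.
S/k_B = ln Z + ⟨E⟩/kT = ln(4.5321) + 0.050960/0.0589 = 1.5112 + 0.86520 = 2.38.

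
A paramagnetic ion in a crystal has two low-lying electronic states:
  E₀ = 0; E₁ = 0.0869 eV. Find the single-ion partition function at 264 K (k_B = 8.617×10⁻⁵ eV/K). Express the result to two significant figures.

Z = 1.0

k_BT = 8.617×10⁻⁵ × 264 K = 0.02275 eV.
Eᵢ/kT = 0, 3.820.
Z = Σ e^(−Eᵢ/kT) = e^(−0) + e^(−3.820) = 1.000 + 0.02193 = 1.022.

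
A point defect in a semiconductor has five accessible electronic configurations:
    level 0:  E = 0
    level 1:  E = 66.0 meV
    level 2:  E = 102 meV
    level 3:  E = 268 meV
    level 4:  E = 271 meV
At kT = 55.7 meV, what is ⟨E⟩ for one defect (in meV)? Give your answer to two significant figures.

Eᵢ/kT = 0, 1.185, 1.831, 4.811, 4.865.
Z = Σ e^(−Eᵢ/kT) = e^(−0) + e^(−1.185) + e^(−1.831) + e^(−4.811) + e^(−4.865) = 1.000 + 0.3057 + 0.1603 + 0.008140 + 0.007712 = 1.482.
⟨E⟩ = Σ Eᵢ e^(−Eᵢ/kT) / Z = (0·1.000 + 66.0·0.3057 + 102·0.1603 + 268·0.008140 + 271·0.007712) / 1.482 = 28 meV.

28 meV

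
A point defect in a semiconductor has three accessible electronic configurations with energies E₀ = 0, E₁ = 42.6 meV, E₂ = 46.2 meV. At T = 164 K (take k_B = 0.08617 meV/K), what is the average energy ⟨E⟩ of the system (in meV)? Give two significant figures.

3.5 meV

k_BT = 0.08617 × 164 K = 14.13 meV.
Eᵢ/kT = 0, 3.015, 3.270.
Z = Σ e^(−Eᵢ/kT) = e^(−0) + e^(−3.015) + e^(−3.270) = 1.000 + 0.04905 + 0.03801 = 1.087.
⟨E⟩ = Σ Eᵢ e^(−Eᵢ/kT) / Z = (0·1.000 + 42.6·0.04905 + 46.2·0.03801) / 1.087 = 3.5 meV.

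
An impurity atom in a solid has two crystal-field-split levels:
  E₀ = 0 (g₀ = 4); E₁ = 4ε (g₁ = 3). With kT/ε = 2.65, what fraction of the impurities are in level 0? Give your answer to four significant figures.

0.8578

Eᵢ/kT = 0, 1.50943.
Z = Σ gᵢe^(−Eᵢ/kT) = 4·e^(−0) + 3·e^(−1.50943) = 4.00000 + 0.663108 = 4.66311.
P₀ = g₀ e^(−E₀/kT) / Z = 4.00000/4.66311 = 0.8578.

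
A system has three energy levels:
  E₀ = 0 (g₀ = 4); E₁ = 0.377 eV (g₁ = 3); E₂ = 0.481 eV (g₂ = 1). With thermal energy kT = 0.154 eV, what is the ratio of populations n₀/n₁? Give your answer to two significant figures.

15

n₀/n₁ = (g₀/g₁) exp[−(E₀−E₁)/kT] = (4/3) × exp(−(-0.377 eV)/(0.154 eV)) = (4/3) × exp(2.448) = 15.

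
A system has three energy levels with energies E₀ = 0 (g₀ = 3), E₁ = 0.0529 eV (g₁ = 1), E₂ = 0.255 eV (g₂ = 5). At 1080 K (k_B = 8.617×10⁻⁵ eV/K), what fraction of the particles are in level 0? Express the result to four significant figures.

0.7714

k_BT = 8.617×10⁻⁵ × 1080 K = 0.0930636 eV.
Eᵢ/kT = 0, 0.568428, 2.74006.
Z = Σ gᵢe^(−Eᵢ/kT) = 3·e^(−0) + 1·e^(−0.568428) + 5·e^(−2.74006) = 3.00000 + 0.566415 + 0.322832 = 3.88925.
P₀ = g₀ e^(−E₀/kT) / Z = 3.00000/3.88925 = 0.7714.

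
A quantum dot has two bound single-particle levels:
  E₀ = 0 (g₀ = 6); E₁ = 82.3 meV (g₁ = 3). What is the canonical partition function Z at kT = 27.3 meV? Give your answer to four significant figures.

Eᵢ/kT = 0, 3.01465.
Z = Σ gᵢe^(−Eᵢ/kT) = 6·e^(−0) + 3·e^(−3.01465) = 6.00000 + 0.147189 = 6.14719.

Z = 6.147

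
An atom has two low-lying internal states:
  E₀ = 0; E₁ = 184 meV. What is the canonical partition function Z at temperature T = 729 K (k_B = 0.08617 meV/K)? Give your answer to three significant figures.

Z = 1.05

k_BT = 0.08617 × 729 K = 62.818 meV.
Eᵢ/kT = 0, 2.9291.
Z = Σ e^(−Eᵢ/kT) = e^(−0) + e^(−2.9291) = 1.0000 + 0.053445 = 1.0534.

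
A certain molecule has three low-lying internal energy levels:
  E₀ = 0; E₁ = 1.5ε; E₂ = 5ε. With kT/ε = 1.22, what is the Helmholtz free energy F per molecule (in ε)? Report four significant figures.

Eᵢ/kT = 0, 1.22951, 4.09836.
Z = Σ e^(−Eᵢ/kT) = e^(−0) + e^(−1.22951) + e^(−4.09836) = 1.00000 + 0.292436 + 0.0165999 = 1.30904.
F = −kT ln Z = −1.22 × ln(1.30904) = −1.22 × 0.269294 = -0.3285 ε.

-0.3285 ε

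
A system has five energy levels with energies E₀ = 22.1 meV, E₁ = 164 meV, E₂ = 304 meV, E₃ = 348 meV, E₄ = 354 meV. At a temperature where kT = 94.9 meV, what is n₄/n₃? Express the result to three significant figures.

0.939

n₄/n₃ = exp[−(E₄−E₃)/kT] = exp(−(6 meV)/(94.9 meV)) = exp(-0.063224) = 0.939.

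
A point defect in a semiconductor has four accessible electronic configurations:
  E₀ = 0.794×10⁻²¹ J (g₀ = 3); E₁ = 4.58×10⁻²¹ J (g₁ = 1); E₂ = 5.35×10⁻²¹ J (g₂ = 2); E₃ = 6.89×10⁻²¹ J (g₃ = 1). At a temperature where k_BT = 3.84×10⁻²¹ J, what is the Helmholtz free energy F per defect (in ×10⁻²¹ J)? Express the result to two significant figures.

-4.7 ×10⁻²¹ J

Eᵢ/kT = 0.2068, 1.193, 1.393, 1.794.
Z = Σ gᵢe^(−Eᵢ/kT) = 3·e^(−0.2068) + 1·e^(−1.193) + 2·e^(−1.393) + 1·e^(−1.794) = 2.440 + 0.3033 + 0.4967 + 0.1663 = 3.406.
F = −kT ln Z = −3.84 × ln(3.406) = −3.84 × 1.226 = -4.7 ×10⁻²¹ J.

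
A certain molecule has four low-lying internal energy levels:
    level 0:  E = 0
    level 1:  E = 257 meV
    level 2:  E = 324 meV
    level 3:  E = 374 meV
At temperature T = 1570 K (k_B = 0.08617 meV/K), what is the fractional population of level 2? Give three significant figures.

0.0699

k_BT = 0.08617 × 1570 K = 135.29 meV.
Eᵢ/kT = 0, 1.8996, 2.3949, 2.7644.
Z = Σ e^(−Eᵢ/kT) = e^(−0) + e^(−1.8996) + e^(−2.3949) + e^(−2.7644) = 1.0000 + 0.14963 + 0.091182 + 0.063014 = 1.3038.
P₂ = e^(−E₂/kT) / Z = 0.091182/1.3038 = 0.0699.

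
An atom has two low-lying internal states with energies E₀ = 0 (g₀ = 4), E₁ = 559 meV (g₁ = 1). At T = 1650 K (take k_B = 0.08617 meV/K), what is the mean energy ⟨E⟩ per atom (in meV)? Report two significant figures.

2.7 meV

k_BT = 0.08617 × 1650 K = 142.2 meV.
Eᵢ/kT = 0, 3.931.
Z = Σ gᵢe^(−Eᵢ/kT) = 4·e^(−0) + 1·e^(−3.931) = 4.000 + 0.01962 = 4.020.
⟨E⟩ = Σ Eᵢ gᵢe^(−Eᵢ/kT) / Z = (0·4.000 + 559·0.01962) / 4.020 = 2.7 meV.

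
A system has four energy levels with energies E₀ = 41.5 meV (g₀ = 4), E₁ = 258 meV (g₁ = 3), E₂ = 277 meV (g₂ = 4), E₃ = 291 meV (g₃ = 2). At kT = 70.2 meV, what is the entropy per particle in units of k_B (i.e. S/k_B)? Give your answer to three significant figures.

1.72

Eᵢ/kT = 0.59117, 3.6752, 3.9459, 4.1453.
Z = Σ gᵢe^(−Eᵢ/kT) = 4·e^(−0.59117) + 3·e^(−3.6752) + 4·e^(−3.9459) + 2·e^(−4.1453) = 2.2147 + 0.076033 + 0.077335 + 0.031677 = 2.3997.
⟨E⟩ = Σ EᵢPᵢ = 59.243 meV.
S/k_B = ln Z + ⟨E⟩/kT = ln(2.3997) + 59.243/70.2 = 0.87534 + 0.84392 = 1.72.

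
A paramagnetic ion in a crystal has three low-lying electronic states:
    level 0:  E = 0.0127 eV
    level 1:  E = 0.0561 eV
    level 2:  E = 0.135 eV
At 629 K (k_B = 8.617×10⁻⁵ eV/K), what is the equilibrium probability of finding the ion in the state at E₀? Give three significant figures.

k_BT = 8.617×10⁻⁵ × 629 K = 0.054201 eV.
Eᵢ/kT = 0.23431, 1.0350, 2.4907.
Z = Σ e^(−Eᵢ/kT) = e^(−0.23431) + e^(−1.0350) + e^(−2.4907) = 0.79112 + 0.35523 + 0.082852 = 1.2292.
P₀ = e^(−E₀/kT) / Z = 0.79112/1.2292 = 0.644.

0.644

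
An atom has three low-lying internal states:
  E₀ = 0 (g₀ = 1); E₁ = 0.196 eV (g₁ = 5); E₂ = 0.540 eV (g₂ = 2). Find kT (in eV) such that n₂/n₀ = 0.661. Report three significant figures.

n₂/n₀ = (g₂/g₀) exp[−(E₂−E₀)/kT] = 0.661.
⇒ (E₂−E₀)/kT = ln((2/1)/0.661) = ln(3.0257) = 1.1071.
kT = 0.540 eV / 1.1071 = 0.488 eV.

0.488 eV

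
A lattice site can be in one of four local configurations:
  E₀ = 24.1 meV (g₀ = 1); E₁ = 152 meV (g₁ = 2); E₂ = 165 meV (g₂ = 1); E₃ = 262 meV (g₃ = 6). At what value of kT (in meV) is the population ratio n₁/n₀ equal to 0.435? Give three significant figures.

83.8 meV

n₁/n₀ = (g₁/g₀) exp[−(E₁−E₀)/kT] = 0.435.
⇒ (E₁−E₀)/kT = ln((2/1)/0.435) = ln(4.5977) = 1.5256.
kT = 127.9 meV / 1.5256 = 83.8 meV.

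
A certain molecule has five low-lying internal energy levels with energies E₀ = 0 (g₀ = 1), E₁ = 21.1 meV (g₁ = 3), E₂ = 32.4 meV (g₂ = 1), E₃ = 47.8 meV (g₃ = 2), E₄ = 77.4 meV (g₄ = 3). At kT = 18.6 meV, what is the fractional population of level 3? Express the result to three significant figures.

0.0654

Eᵢ/kT = 0, 1.1344, 1.7419, 2.5699, 4.1613.
Z = Σ gᵢe^(−Eᵢ/kT) = 1·e^(−0) + 3·e^(−1.1344) + 1·e^(−1.7419) + 2·e^(−2.5699) + 3·e^(−4.1613) = 1.0000 + 0.96485 + 0.17519 + 0.15309 + 0.046762 = 2.3399.
P₃ = g₃ e^(−E₃/kT) / Z = 0.15309/2.3399 = 0.0654.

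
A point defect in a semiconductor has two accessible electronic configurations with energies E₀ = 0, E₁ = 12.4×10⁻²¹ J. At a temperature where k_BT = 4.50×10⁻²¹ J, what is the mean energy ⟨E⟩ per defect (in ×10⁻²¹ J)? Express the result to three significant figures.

0.741 ×10⁻²¹ J

Eᵢ/kT = 0, 2.7556.
Z = Σ e^(−Eᵢ/kT) = e^(−0) + e^(−2.7556) = 1.0000 + 0.063571 = 1.0636.
⟨E⟩ = Σ Eᵢ e^(−Eᵢ/kT) / Z = (0·1.0000 + 12.4·0.063571) / 1.0636 = 0.741 ×10⁻²¹ J.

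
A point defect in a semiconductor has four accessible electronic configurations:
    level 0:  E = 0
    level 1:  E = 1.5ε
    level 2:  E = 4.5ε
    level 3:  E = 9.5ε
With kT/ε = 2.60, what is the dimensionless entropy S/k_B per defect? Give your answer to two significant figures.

Eᵢ/kT = 0, 0.5769, 1.731, 3.654.
Z = Σ e^(−Eᵢ/kT) = e^(−0) + e^(−0.5769) + e^(−1.731) + e^(−3.654) = 1.000 + 0.5616 + 0.1771 + 0.02589 = 1.765.
⟨E⟩ = Σ EᵢPᵢ = 1.068 ε.
S/k_B = ln Z + ⟨E⟩/kT = ln(1.765) + 1.068/2.60 = 0.5682 + 0.4108 = 0.98.

0.98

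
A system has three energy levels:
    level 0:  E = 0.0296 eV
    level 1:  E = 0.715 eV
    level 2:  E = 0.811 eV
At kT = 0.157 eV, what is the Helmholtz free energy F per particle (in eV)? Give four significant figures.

0.02655 eV

Eᵢ/kT = 0.188535, 4.55414, 5.16561.
Z = Σ e^(−Eᵢ/kT) = e^(−0.188535) + e^(−4.55414) + e^(−5.16561) = 0.828172 + 0.0105235 + 0.00570958 = 0.844405.
F = −kT ln Z = −0.157 × ln(0.844405) = −0.157 × -0.169123 = 0.02655 eV.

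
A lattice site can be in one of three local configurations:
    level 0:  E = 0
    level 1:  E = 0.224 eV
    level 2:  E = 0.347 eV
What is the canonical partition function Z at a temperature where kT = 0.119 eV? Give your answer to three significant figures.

Z = 1.21

Eᵢ/kT = 0, 1.8824, 2.9160.
Z = Σ e^(−Eᵢ/kT) = e^(−0) + e^(−1.8824) + e^(−2.9160) = 1.0000 + 0.15222 + 0.054150 = 1.2064.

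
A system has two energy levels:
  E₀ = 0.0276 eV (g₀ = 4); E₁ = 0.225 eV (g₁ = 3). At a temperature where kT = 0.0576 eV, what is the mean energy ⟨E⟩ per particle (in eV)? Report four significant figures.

0.03229 eV

Eᵢ/kT = 0.479167, 3.90625.
Z = Σ gᵢe^(−Eᵢ/kT) = 4·e^(−0.479167) + 3·e^(−3.90625) = 2.47720 + 0.0603474 = 2.53755.
⟨E⟩ = Σ Eᵢ gᵢe^(−Eᵢ/kT) / Z = (0.0276·2.47720 + 0.225·0.0603474) / 2.53755 = 0.03229 eV.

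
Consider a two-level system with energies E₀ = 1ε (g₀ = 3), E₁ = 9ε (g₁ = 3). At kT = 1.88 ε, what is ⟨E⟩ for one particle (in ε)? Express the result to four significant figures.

Eᵢ/kT = 0.531915, 4.78723.
Z = Σ gᵢe^(−Eᵢ/kT) = 3·e^(−0.531915) + 3·e^(−4.78723) = 1.76244 + 0.0250065 = 1.78745.
⟨E⟩ = Σ Eᵢ gᵢe^(−Eᵢ/kT) / Z = (1·1.76244 + 9·0.0250065) / 1.78745 = 1.112 ε.

1.112 ε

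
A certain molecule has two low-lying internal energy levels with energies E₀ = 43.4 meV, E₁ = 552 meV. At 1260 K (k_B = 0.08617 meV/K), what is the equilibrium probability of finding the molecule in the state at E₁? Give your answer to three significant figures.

k_BT = 0.08617 × 1260 K = 108.57 meV.
Eᵢ/kT = 0.39974, 5.0843.
Z = Σ e^(−Eᵢ/kT) = e^(−0.39974) + e^(−5.0843) = 0.67049 + 0.0061932 = 0.67668.
P₁ = e^(−E₁/kT) / Z = 0.0061932/0.67668 = 0.00915.

0.00915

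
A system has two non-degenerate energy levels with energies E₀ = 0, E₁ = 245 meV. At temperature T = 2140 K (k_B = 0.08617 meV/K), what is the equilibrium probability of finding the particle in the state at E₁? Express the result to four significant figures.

0.2094

k_BT = 0.08617 × 2140 K = 184.404 meV.
Eᵢ/kT = 0, 1.32860.
Z = Σ e^(−Eᵢ/kT) = e^(−0) + e^(−1.32860) = 1.00000 + 0.264848 = 1.26485.
P₁ = e^(−E₁/kT) / Z = 0.264848/1.26485 = 0.2094.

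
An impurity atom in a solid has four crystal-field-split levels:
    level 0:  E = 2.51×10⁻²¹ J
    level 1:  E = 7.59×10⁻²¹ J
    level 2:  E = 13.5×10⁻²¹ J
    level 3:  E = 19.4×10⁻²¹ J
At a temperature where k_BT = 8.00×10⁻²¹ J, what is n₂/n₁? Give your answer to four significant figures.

n₂/n₁ = exp[−(E₂−E₁)/kT] = exp(−(5.91 ×10⁻²¹ J)/(8.00 ×10⁻²¹ J)) = exp(-0.738750) = 0.4777.

0.4777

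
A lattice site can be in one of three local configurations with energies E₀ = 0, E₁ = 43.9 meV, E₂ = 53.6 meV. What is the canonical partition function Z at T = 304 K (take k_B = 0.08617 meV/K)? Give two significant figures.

Z = 1.3

k_BT = 0.08617 × 304 K = 26.20 meV.
Eᵢ/kT = 0, 1.676, 2.046.
Z = Σ e^(−Eᵢ/kT) = e^(−0) + e^(−1.676) + e^(−2.046) = 1.000 + 0.1871 + 0.1293 = 1.316.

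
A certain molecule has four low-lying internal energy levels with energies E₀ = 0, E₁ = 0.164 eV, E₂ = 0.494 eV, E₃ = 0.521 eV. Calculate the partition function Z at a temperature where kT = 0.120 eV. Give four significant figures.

Z = 1.284

Eᵢ/kT = 0, 1.36667, 4.11667, 4.34167.
Z = Σ e^(−Eᵢ/kT) = e^(−0) + e^(−1.36667) + e^(−4.11667) + e^(−4.34167) = 1.00000 + 0.254955 + 0.0162987 + 0.0130148 = 1.28427.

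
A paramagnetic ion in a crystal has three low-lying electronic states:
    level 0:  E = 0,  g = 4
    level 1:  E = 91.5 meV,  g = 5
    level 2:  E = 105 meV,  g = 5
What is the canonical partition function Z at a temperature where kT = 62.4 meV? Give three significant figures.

Eᵢ/kT = 0, 1.4663, 1.6827.
Z = Σ gᵢe^(−Eᵢ/kT) = 4·e^(−0) + 5·e^(−1.4663) + 5·e^(−1.6827) = 4.0000 + 1.1539 + 0.92936 = 6.0833.

Z = 6.08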